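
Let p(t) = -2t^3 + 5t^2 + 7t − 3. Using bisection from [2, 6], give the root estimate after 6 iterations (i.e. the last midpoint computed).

m = 4, p(m) = -23 (−); new bracket [2, 4]
m = 3, p(m) = 9 (+); new bracket [3, 4]
m = 3.5, p(m) = -3 (−); new bracket [3, 3.5]
m = 3.25, p(m) = 3.9062 (+); new bracket [3.25, 3.5]
m = 3.375, p(m) = 0.6914 (+); new bracket [3.375, 3.5]
m = 3.4375, p(m) = -1.0933 (−); new bracket [3.375, 3.4375]

3.4375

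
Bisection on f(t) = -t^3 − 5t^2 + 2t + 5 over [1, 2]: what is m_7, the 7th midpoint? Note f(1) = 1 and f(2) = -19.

1.0859375

m = 1.5, f(m) = -6.625 (−); new bracket [1, 1.5]
m = 1.25, f(m) = -2.265625 (−); new bracket [1, 1.25]
m = 1.125, f(m) = -0.501953 (−); new bracket [1, 1.125]
m = 1.0625, f(m) = 0.281 (+); new bracket [1.0625, 1.125]
m = 1.09375, f(m) = -0.1024 (−); new bracket [1.0625, 1.09375]
m = 1.078125, f(m) = 0.0913 (+); new bracket [1.078125, 1.09375]
m = 1.0859375, f(m) = -0.005 (−); new bracket [1.078125, 1.0859375]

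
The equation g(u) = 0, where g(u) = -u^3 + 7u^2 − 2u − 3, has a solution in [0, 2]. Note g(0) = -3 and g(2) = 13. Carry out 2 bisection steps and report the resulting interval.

[0.5, 1]

g(1) = 1 > 0, so the root lies in [0, 1]
g(0.5) = -2.375 < 0, so the root lies in [0.5, 1]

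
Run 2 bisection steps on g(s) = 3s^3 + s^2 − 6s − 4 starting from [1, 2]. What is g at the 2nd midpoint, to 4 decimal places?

4.6406

g(1.5) = -0.625 < 0, so the root lies in [1.5, 2]
g(1.75) = 4.640625 > 0, so the root lies in [1.5, 1.75]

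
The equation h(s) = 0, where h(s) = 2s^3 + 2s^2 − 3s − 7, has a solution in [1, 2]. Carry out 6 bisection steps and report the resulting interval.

m = 1.5, h(m) = -0.25 (−); new bracket [1.5, 2]
m = 1.75, h(m) = 4.59375 (+); new bracket [1.5, 1.75]
m = 1.625, h(m) = 1.988281 (+); new bracket [1.5, 1.625]
m = 1.5625, h(m) = 0.8247 (+); new bracket [1.5, 1.5625]
m = 1.53125, h(m) = 0.2764 (+); new bracket [1.5, 1.53125]
m = 1.515625, h(m) = 0.0105 (+); new bracket [1.5, 1.515625]

[1.5, 1.515625]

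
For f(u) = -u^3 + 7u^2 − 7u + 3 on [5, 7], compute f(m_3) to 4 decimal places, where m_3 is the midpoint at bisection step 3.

f(6) = -3 < 0, so the root lies in [5, 6]
f(5.5) = 9.875 > 0, so the root lies in [5.5, 6]
f(5.75) = 4.078125 > 0, so the root lies in [5.75, 6]

4.0781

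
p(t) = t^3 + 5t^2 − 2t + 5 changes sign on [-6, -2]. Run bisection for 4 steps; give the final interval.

[-5.75, -5.5]

p(-4) = 29 > 0, so the root lies in [-6, -4]
p(-5) = 15 > 0, so the root lies in [-6, -5]
p(-5.5) = 0.875 > 0, so the root lies in [-6, -5.5]
p(-5.75) = -8.2969 < 0, so the root lies in [-5.75, -5.5]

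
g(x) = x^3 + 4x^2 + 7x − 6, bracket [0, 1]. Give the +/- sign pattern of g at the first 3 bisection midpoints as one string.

-++

midpoint 0.5: g = -1.375 < 0 → [0.5, 1]
midpoint 0.75: g = 1.921875 > 0 → [0.5, 0.75]
midpoint 0.625: g = 0.181641 > 0 → [0.5, 0.625]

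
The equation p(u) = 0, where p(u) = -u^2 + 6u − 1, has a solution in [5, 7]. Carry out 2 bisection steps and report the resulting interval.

midpoint 6: p = -1 < 0 → [5, 6]
midpoint 5.5: p = 1.75 > 0 → [5.5, 6]

[5.5, 6]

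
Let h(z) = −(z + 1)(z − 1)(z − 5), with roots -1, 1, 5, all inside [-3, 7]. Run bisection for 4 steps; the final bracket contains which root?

midpoint 2: h = 9 > 0 → [2, 7]
midpoint 4.5: h = 9.625 > 0 → [4.5, 7]
midpoint 5.75: h = -24.046875 < 0 → [4.5, 5.75]
midpoint 5.125: h = -3.1582 < 0 → [4.5, 5.125]

5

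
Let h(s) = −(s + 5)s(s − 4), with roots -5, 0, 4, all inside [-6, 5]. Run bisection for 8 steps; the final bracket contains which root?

-5

s = -0.5 gives h = -10.125, negative; keep [-6, -0.5]
s = -3.25 gives h = -41.234375, negative; keep [-6, -3.25]
s = -4.625 gives h = -14.958984, negative; keep [-6, -4.625]
s = -5.3125 gives h = 15.4602, positive; keep [-5.3125, -4.625]
s = -4.96875 gives h = -1.3926, negative; keep [-5.3125, -4.96875]
s = -5.140625 gives h = 6.6078, positive; keep [-5.140625, -4.96875]
s = -5.0546875 gives h = 2.503, positive; keep [-5.0546875, -4.96875]
s = -5.01171875 gives h = 0.5293, positive; keep [-5.01171875, -4.96875]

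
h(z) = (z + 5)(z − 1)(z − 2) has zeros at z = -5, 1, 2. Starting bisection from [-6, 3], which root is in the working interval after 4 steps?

z = -1.5 gives h = 30.625, positive; keep [-6, -1.5]
z = -3.75 gives h = 34.140625, positive; keep [-6, -3.75]
z = -4.875 gives h = 5.048828, positive; keep [-6, -4.875]
z = -5.4375 gives h = -20.947, negative; keep [-5.4375, -4.875]

-5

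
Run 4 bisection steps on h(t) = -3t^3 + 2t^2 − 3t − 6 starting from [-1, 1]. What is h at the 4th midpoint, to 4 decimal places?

h(0) = -6 < 0, so the root lies in [-1, 0]
h(-0.5) = -3.625 < 0, so the root lies in [-1, -0.5]
h(-0.75) = -1.359375 < 0, so the root lies in [-1, -0.75]
h(-0.875) = 0.166 > 0, so the root lies in [-0.875, -0.75]

0.1660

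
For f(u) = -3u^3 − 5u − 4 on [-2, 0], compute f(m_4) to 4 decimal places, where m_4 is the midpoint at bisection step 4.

-0.1426

u = -1 gives f = 4, positive; keep [-1, 0]
u = -0.5 gives f = -1.125, negative; keep [-1, -0.5]
u = -0.75 gives f = 1.015625, positive; keep [-0.75, -0.5]
u = -0.625 gives f = -0.1426, negative; keep [-0.75, -0.625]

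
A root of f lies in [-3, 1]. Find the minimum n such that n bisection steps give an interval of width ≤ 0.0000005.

Width after n steps is 4/2^n. Need 2^n ≥ 4/0.0000005 = 8000000.
2^22 = 4194304 < 8000000 ≤ 2^23 = 8388608, so n = 23.

23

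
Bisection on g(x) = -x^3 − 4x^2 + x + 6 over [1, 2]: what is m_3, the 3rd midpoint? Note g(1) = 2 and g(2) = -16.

1.125

m = 1.5, g(m) = -4.875 (−); new bracket [1, 1.5]
m = 1.25, g(m) = -0.953125 (−); new bracket [1, 1.25]
m = 1.125, g(m) = 0.638672 (+); new bracket [1.125, 1.25]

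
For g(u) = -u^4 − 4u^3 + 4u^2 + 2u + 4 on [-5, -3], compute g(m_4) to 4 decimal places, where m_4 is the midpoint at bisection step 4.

g(-4) = 60 > 0, so the root lies in [-5, -4]
g(-4.5) = 30.4375 > 0, so the root lies in [-5, -4.5]
g(-4.75) = 4.371094 > 0, so the root lies in [-5, -4.75]
g(-4.875) = -12.0627 < 0, so the root lies in [-4.875, -4.75]

-12.0627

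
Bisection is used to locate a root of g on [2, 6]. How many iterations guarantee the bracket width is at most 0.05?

7

Width after n steps is 4/2^n. Need 2^n ≥ 4/0.05 = 80.
2^6 = 64 < 80 ≤ 2^7 = 128, so n = 7.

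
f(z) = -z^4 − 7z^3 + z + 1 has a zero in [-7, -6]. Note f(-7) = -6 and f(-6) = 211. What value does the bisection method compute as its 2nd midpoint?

-6.75

z = -6.5 gives f = 131.8125, positive; keep [-7, -6.5]
z = -6.75 gives f = 71.136719, positive; keep [-7, -6.75]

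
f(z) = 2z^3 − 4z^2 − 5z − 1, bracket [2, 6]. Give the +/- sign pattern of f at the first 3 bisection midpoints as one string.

midpoint 4: f = 43 > 0 → [2, 4]
midpoint 3: f = 2 > 0 → [2, 3]
midpoint 2.5: f = -7.25 < 0 → [2.5, 3]

++-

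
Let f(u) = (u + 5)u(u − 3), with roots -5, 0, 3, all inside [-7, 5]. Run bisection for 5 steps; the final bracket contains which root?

-5

f(-1) = 16 > 0, so the root lies in [-7, -1]
f(-4) = 28 > 0, so the root lies in [-7, -4]
f(-5.5) = -23.375 < 0, so the root lies in [-5.5, -4]
f(-4.75) = 9.2031 > 0, so the root lies in [-5.5, -4.75]
f(-5.125) = -5.2051 < 0, so the root lies in [-5.125, -4.75]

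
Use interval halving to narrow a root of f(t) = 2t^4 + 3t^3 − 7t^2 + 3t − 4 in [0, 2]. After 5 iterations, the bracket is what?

[1.25, 1.3125]

m = 1, f(m) = -3 (−); new bracket [1, 2]
m = 1.5, f(m) = 5 (+); new bracket [1, 1.5]
m = 1.25, f(m) = -0.445312 (−); new bracket [1.25, 1.5]
m = 1.375, f(m) = 1.8384 (+); new bracket [1.25, 1.375]
m = 1.3125, f(m) = 0.597 (+); new bracket [1.25, 1.3125]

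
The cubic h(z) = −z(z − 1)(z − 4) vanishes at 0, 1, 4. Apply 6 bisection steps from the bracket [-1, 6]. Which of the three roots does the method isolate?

4

m = 2.5, h(m) = 5.625 (+); new bracket [2.5, 6]
m = 4.25, h(m) = -3.453125 (−); new bracket [2.5, 4.25]
m = 3.375, h(m) = 5.009766 (+); new bracket [3.375, 4.25]
m = 3.8125, h(m) = 2.0105 (+); new bracket [3.8125, 4.25]
m = 4.03125, h(m) = -0.3819 (−); new bracket [3.8125, 4.03125]
m = 3.921875, h(m) = 0.8953 (+); new bracket [3.921875, 4.03125]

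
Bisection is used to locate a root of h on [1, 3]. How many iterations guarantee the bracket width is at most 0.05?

Width after n steps is 2/2^n. Need 2^n ≥ 2/0.05 = 40.
2^5 = 32 < 40 ≤ 2^6 = 64, so n = 6.

6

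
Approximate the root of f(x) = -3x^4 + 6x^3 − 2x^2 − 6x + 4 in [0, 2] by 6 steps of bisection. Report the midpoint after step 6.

0.71875

m = 1, f(m) = -1 (−); new bracket [0, 1]
m = 0.5, f(m) = 1.0625 (+); new bracket [0.5, 1]
m = 0.75, f(m) = -0.042969 (−); new bracket [0.5, 0.75]
m = 0.625, f(m) = 0.4758 (+); new bracket [0.625, 0.75]
m = 0.6875, f(m) = 0.2092 (+); new bracket [0.6875, 0.75]
m = 0.71875, f(m) = 0.0815 (+); new bracket [0.71875, 0.75]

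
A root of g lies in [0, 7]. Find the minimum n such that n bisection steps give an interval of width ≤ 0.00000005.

Width after n steps is 7/2^n. Need 2^n ≥ 7/0.00000005 = 140000000.
2^27 = 134217728 < 140000000 ≤ 2^28 = 268435456, so n = 28.

28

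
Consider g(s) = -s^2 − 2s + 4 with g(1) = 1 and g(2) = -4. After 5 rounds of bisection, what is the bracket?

[1.21875, 1.25]

m = 1.5, g(m) = -1.25 (−); new bracket [1, 1.5]
m = 1.25, g(m) = -0.0625 (−); new bracket [1, 1.25]
m = 1.125, g(m) = 0.484375 (+); new bracket [1.125, 1.25]
m = 1.1875, g(m) = 0.2148 (+); new bracket [1.1875, 1.25]
m = 1.21875, g(m) = 0.0771 (+); new bracket [1.21875, 1.25]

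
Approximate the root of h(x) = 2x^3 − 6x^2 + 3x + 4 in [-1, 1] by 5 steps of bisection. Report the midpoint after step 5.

x = 0 gives h = 4, positive; keep [-1, 0]
x = -0.5 gives h = 0.75, positive; keep [-1, -0.5]
x = -0.75 gives h = -2.46875, negative; keep [-0.75, -0.5]
x = -0.625 gives h = -0.707, negative; keep [-0.625, -0.5]
x = -0.5625 gives h = 0.0581, positive; keep [-0.625, -0.5625]

-0.5625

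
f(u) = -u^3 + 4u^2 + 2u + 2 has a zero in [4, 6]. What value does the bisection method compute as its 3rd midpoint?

4.75

f(5) = -13 < 0, so the root lies in [4, 5]
f(4.5) = 0.875 > 0, so the root lies in [4.5, 5]
f(4.75) = -5.421875 < 0, so the root lies in [4.5, 4.75]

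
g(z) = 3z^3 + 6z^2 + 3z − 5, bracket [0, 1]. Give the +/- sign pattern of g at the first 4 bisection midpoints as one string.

-+-+

m = 0.5, g(m) = -1.625 (−); new bracket [0.5, 1]
m = 0.75, g(m) = 1.890625 (+); new bracket [0.5, 0.75]
m = 0.625, g(m) = -0.048828 (−); new bracket [0.625, 0.75]
m = 0.6875, g(m) = 0.8733 (+); new bracket [0.625, 0.6875]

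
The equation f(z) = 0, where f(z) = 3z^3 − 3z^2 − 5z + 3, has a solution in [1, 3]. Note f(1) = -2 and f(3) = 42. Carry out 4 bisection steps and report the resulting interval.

z = 2 gives f = 5, positive; keep [1, 2]
z = 1.5 gives f = -1.125, negative; keep [1.5, 2]
z = 1.75 gives f = 1.140625, positive; keep [1.5, 1.75]
z = 1.625 gives f = -0.1738, negative; keep [1.625, 1.75]

[1.625, 1.75]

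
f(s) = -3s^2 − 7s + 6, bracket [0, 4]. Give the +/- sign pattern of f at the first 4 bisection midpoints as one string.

s = 2 gives f = -20, negative; keep [0, 2]
s = 1 gives f = -4, negative; keep [0, 1]
s = 0.5 gives f = 1.75, positive; keep [0.5, 1]
s = 0.75 gives f = -0.9375, negative; keep [0.5, 0.75]

--+-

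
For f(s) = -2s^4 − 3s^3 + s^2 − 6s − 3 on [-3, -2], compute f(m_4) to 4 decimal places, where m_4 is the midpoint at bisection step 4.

0.5173

f(-2.5) = -13 < 0, so the root lies in [-2.5, -2]
f(-2.25) = -1.523438 < 0, so the root lies in [-2.25, -2]
f(-2.125) = 2.270996 > 0, so the root lies in [-2.25, -2.125]
f(-2.1875) = 0.5173 > 0, so the root lies in [-2.25, -2.1875]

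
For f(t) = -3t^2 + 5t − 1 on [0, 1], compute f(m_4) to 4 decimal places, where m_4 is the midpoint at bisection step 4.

f(0.5) = 0.75 > 0, so the root lies in [0, 0.5]
f(0.25) = 0.0625 > 0, so the root lies in [0, 0.25]
f(0.125) = -0.421875 < 0, so the root lies in [0.125, 0.25]
f(0.1875) = -0.168 < 0, so the root lies in [0.1875, 0.25]

-0.1680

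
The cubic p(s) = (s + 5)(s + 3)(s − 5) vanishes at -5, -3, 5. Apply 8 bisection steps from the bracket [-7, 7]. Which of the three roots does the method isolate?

5

midpoint 0: p = -75 < 0 → [0, 7]
midpoint 3.5: p = -82.875 < 0 → [3.5, 7]
midpoint 5.25: p = 21.140625 > 0 → [3.5, 5.25]
midpoint 4.375: p = -43.2129 < 0 → [4.375, 5.25]
midpoint 4.8125: p = -14.3738 < 0 → [4.8125, 5.25]
midpoint 5.03125: p = 2.5176 > 0 → [4.8125, 5.03125]
midpoint 4.921875: p = -6.1406 < 0 → [4.921875, 5.03125]
midpoint 4.9765625: p = -1.8651 < 0 → [4.9765625, 5.03125]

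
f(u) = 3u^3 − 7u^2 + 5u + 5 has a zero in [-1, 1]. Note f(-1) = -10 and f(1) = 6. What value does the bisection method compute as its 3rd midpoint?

-0.75

m = 0, f(m) = 5 (+); new bracket [-1, 0]
m = -0.5, f(m) = 0.375 (+); new bracket [-1, -0.5]
m = -0.75, f(m) = -3.953125 (−); new bracket [-0.75, -0.5]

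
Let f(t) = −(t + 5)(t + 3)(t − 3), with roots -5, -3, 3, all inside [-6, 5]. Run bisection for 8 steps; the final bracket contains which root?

3

midpoint -0.5: f = 39.375 > 0 → [-0.5, 5]
midpoint 2.25: f = 28.546875 > 0 → [2.25, 5]
midpoint 3.625: f = -35.712891 < 0 → [2.25, 3.625]
midpoint 2.9375: f = 2.9456 > 0 → [2.9375, 3.625]
midpoint 3.28125: f = -14.6297 < 0 → [2.9375, 3.28125]
midpoint 3.109375: f = -5.4188 < 0 → [2.9375, 3.109375]
midpoint 3.0234375: f = -1.1327 < 0 → [2.9375, 3.0234375]
midpoint 2.98046875: f = 0.9322 > 0 → [2.98046875, 3.0234375]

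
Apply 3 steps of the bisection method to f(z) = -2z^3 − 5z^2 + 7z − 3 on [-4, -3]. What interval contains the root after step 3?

z = -3.5 gives f = -3, negative; keep [-4, -3.5]
z = -3.75 gives f = 5.90625, positive; keep [-3.75, -3.5]
z = -3.625 gives f = 1.191406, positive; keep [-3.625, -3.5]

[-3.625, -3.5]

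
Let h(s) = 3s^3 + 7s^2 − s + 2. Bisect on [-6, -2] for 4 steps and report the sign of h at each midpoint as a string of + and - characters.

--+-

m = -4, h(m) = -74 (−); new bracket [-4, -2]
m = -3, h(m) = -13 (−); new bracket [-3, -2]
m = -2.5, h(m) = 1.375 (+); new bracket [-3, -2.5]
m = -2.75, h(m) = -4.7031 (−); new bracket [-2.75, -2.5]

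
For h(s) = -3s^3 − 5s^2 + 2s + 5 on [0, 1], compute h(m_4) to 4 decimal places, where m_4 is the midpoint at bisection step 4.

0.0085

midpoint 0.5: h = 4.375 > 0 → [0.5, 1]
midpoint 0.75: h = 2.421875 > 0 → [0.75, 1]
midpoint 0.875: h = 0.912109 > 0 → [0.875, 1]
midpoint 0.9375: h = 0.0085 > 0 → [0.9375, 1]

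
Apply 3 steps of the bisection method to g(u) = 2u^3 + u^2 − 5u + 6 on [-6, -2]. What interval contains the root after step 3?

[-2.5, -2]

g(-4) = -86 < 0, so the root lies in [-4, -2]
g(-3) = -24 < 0, so the root lies in [-3, -2]
g(-2.5) = -6.5 < 0, so the root lies in [-2.5, -2]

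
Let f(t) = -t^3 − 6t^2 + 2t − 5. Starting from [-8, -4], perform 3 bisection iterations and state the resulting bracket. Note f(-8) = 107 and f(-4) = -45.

[-6.5, -6]

midpoint -6: f = -17 < 0 → [-8, -6]
midpoint -7: f = 30 > 0 → [-7, -6]
midpoint -6.5: f = 3.125 > 0 → [-6.5, -6]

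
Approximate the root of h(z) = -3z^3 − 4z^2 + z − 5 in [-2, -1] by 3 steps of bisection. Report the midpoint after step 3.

m = -1.5, h(m) = -5.375 (−); new bracket [-2, -1.5]
m = -1.75, h(m) = -2.921875 (−); new bracket [-2, -1.75]
m = -1.875, h(m) = -1.162109 (−); new bracket [-2, -1.875]

-1.875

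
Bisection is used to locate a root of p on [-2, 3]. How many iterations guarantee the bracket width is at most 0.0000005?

Width after n steps is 5/2^n. Need 2^n ≥ 5/0.0000005 = 10000000.
2^23 = 8388608 < 10000000 ≤ 2^24 = 16777216, so n = 24.

24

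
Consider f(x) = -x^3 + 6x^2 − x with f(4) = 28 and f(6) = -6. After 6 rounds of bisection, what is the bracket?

[5.8125, 5.84375]

x = 5 gives f = 20, positive; keep [5, 6]
x = 5.5 gives f = 9.625, positive; keep [5.5, 6]
x = 5.75 gives f = 2.515625, positive; keep [5.75, 6]
x = 5.875 gives f = -1.5605, negative; keep [5.75, 5.875]
x = 5.8125 gives f = 0.5222, positive; keep [5.8125, 5.875]
x = 5.84375 gives f = -0.5079, negative; keep [5.8125, 5.84375]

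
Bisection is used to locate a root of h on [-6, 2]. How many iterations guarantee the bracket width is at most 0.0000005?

24

Width after n steps is 8/2^n. Need 2^n ≥ 8/0.0000005 = 16000000.
2^23 = 8388608 < 16000000 ≤ 2^24 = 16777216, so n = 24.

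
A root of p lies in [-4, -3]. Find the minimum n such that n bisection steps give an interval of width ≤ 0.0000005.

21

Width after n steps is 1/2^n. Need 2^n ≥ 1/0.0000005 = 2000000.
2^20 = 1048576 < 2000000 ≤ 2^21 = 2097152, so n = 21.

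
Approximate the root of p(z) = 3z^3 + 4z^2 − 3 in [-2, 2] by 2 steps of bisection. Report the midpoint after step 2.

m = 0, p(m) = -3 (−); new bracket [0, 2]
m = 1, p(m) = 4 (+); new bracket [0, 1]

1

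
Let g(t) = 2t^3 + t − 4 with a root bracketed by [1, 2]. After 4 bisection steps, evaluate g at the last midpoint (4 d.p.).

m = 1.5, g(m) = 4.25 (+); new bracket [1, 1.5]
m = 1.25, g(m) = 1.15625 (+); new bracket [1, 1.25]
m = 1.125, g(m) = -0.027344 (−); new bracket [1.125, 1.25]
m = 1.1875, g(m) = 0.5366 (+); new bracket [1.125, 1.1875]

0.5366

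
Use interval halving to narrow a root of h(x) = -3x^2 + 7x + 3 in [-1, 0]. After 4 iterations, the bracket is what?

[-0.375, -0.3125]

midpoint -0.5: h = -1.25 < 0 → [-0.5, 0]
midpoint -0.25: h = 1.0625 > 0 → [-0.5, -0.25]
midpoint -0.375: h = -0.046875 < 0 → [-0.375, -0.25]
midpoint -0.3125: h = 0.5195 > 0 → [-0.375, -0.3125]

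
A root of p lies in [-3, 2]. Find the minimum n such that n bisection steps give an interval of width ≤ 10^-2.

Width after n steps is 5/2^n. Need 2^n ≥ 5/10^-2 = 500.
2^8 = 256 < 500 ≤ 2^9 = 512, so n = 9.

9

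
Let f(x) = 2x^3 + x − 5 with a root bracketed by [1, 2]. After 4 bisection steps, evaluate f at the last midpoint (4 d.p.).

-0.4634

x = 1.5 gives f = 3.25, positive; keep [1, 1.5]
x = 1.25 gives f = 0.15625, positive; keep [1, 1.25]
x = 1.125 gives f = -1.027344, negative; keep [1.125, 1.25]
x = 1.1875 gives f = -0.4634, negative; keep [1.1875, 1.25]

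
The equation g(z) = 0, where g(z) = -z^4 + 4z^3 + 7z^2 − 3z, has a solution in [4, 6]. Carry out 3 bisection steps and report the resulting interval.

[5, 5.25]

midpoint 5: g = 35 > 0 → [5, 6]
midpoint 5.5: g = -54.3125 < 0 → [5, 5.5]
midpoint 5.25: g = -3.691406 < 0 → [5, 5.25]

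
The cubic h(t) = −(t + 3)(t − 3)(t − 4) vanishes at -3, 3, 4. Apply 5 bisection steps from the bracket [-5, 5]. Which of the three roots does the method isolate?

h(0) = -36 < 0, so the root lies in [-5, 0]
h(-2.5) = -17.875 < 0, so the root lies in [-5, -2.5]
h(-3.75) = 39.234375 > 0, so the root lies in [-3.75, -2.5]
h(-3.125) = 5.4551 > 0, so the root lies in [-3.125, -2.5]
h(-2.8125) = -7.4246 < 0, so the root lies in [-3.125, -2.8125]

-3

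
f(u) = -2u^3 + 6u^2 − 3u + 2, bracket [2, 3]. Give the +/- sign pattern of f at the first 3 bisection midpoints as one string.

+--

f(2.5) = 0.75 > 0, so the root lies in [2.5, 3]
f(2.75) = -2.46875 < 0, so the root lies in [2.5, 2.75]
f(2.625) = -0.707031 < 0, so the root lies in [2.5, 2.625]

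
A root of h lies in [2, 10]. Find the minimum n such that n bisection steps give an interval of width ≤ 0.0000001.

27

Width after n steps is 8/2^n. Need 2^n ≥ 8/0.0000001 = 80000000.
2^26 = 67108864 < 80000000 ≤ 2^27 = 134217728, so n = 27.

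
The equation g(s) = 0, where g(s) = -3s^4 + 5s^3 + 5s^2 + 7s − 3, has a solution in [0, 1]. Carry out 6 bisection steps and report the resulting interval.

s = 0.5 gives g = 2.1875, positive; keep [0, 0.5]
s = 0.25 gives g = -0.871094, negative; keep [0.25, 0.5]
s = 0.375 gives g = 0.532471, positive; keep [0.25, 0.375]
s = 0.3125 gives g = -0.2002, negative; keep [0.3125, 0.375]
s = 0.34375 gives g = 0.1583, positive; keep [0.3125, 0.34375]
s = 0.328125 gives g = -0.0229, negative; keep [0.328125, 0.34375]

[0.328125, 0.34375]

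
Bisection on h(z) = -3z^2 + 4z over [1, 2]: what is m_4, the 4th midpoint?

midpoint 1.5: h = -0.75 < 0 → [1, 1.5]
midpoint 1.25: h = 0.3125 > 0 → [1.25, 1.5]
midpoint 1.375: h = -0.171875 < 0 → [1.25, 1.375]
midpoint 1.3125: h = 0.082 > 0 → [1.3125, 1.375]

1.3125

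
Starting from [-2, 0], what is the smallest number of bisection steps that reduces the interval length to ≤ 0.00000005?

Width after n steps is 2/2^n. Need 2^n ≥ 2/0.00000005 = 40000000.
2^25 = 33554432 < 40000000 ≤ 2^26 = 67108864, so n = 26.

26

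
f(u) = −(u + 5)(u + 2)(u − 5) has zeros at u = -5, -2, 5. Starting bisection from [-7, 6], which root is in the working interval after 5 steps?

5

u = -0.5 gives f = 37.125, positive; keep [-0.5, 6]
u = 2.75 gives f = 82.828125, positive; keep [2.75, 6]
u = 4.375 gives f = 37.353516, positive; keep [4.375, 6]
u = 5.1875 gives f = -13.7292, negative; keep [4.375, 5.1875]
u = 4.78125 gives f = 14.5095, positive; keep [4.78125, 5.1875]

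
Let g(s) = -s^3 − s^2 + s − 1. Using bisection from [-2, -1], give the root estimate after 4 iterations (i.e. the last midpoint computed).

-1.8125

m = -1.5, g(m) = -1.375 (−); new bracket [-2, -1.5]
m = -1.75, g(m) = -0.453125 (−); new bracket [-2, -1.75]
m = -1.875, g(m) = 0.201172 (+); new bracket [-1.875, -1.75]
m = -1.8125, g(m) = -0.1433 (−); new bracket [-1.875, -1.8125]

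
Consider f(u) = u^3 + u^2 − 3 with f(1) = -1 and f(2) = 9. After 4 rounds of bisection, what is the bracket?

u = 1.5 gives f = 2.625, positive; keep [1, 1.5]
u = 1.25 gives f = 0.515625, positive; keep [1, 1.25]
u = 1.125 gives f = -0.310547, negative; keep [1.125, 1.25]
u = 1.1875 gives f = 0.0847, positive; keep [1.125, 1.1875]

[1.125, 1.1875]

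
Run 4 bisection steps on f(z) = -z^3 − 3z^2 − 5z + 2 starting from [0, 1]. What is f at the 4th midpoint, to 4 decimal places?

midpoint 0.5: f = -1.375 < 0 → [0, 0.5]
midpoint 0.25: f = 0.546875 > 0 → [0.25, 0.5]
midpoint 0.375: f = -0.349609 < 0 → [0.25, 0.375]
midpoint 0.3125: f = 0.114 > 0 → [0.3125, 0.375]

0.1140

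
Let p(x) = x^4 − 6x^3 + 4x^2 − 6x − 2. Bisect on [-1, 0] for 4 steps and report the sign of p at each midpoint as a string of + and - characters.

+-++

p(-0.5) = 2.8125 > 0, so the root lies in [-0.5, 0]
p(-0.25) = -0.152344 < 0, so the root lies in [-0.5, -0.25]
p(-0.375) = 1.148682 > 0, so the root lies in [-0.375, -0.25]
p(-0.3125) = 0.4583 > 0, so the root lies in [-0.3125, -0.25]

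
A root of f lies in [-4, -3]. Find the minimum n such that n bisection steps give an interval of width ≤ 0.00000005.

Width after n steps is 1/2^n. Need 2^n ≥ 1/0.00000005 = 20000000.
2^24 = 16777216 < 20000000 ≤ 2^25 = 33554432, so n = 25.

25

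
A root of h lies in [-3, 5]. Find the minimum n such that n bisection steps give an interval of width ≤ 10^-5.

20

Width after n steps is 8/2^n. Need 2^n ≥ 8/10^-5 = 800000.
2^19 = 524288 < 800000 ≤ 2^20 = 1048576, so n = 20.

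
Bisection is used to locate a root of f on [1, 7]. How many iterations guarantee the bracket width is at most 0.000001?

Width after n steps is 6/2^n. Need 2^n ≥ 6/0.000001 = 6000000.
2^22 = 4194304 < 6000000 ≤ 2^23 = 8388608, so n = 23.

23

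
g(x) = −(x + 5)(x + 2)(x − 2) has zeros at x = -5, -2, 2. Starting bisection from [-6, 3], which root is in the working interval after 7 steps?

g(-1.5) = 6.125 > 0, so the root lies in [-1.5, 3]
g(0.75) = 19.765625 > 0, so the root lies in [0.75, 3]
g(1.875) = 3.330078 > 0, so the root lies in [1.875, 3]
g(2.4375) = -14.4392 < 0, so the root lies in [1.875, 2.4375]
g(2.15625) = -4.6474 < 0, so the root lies in [1.875, 2.15625]
g(2.015625) = -0.4402 < 0, so the root lies in [1.875, 2.015625]
g(1.9453125) = 1.4985 > 0, so the root lies in [1.9453125, 2.015625]

2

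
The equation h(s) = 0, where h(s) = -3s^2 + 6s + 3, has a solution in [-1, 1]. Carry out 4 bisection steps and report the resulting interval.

[-0.5, -0.375]

h(0) = 3 > 0, so the root lies in [-1, 0]
h(-0.5) = -0.75 < 0, so the root lies in [-0.5, 0]
h(-0.25) = 1.3125 > 0, so the root lies in [-0.5, -0.25]
h(-0.375) = 0.3281 > 0, so the root lies in [-0.5, -0.375]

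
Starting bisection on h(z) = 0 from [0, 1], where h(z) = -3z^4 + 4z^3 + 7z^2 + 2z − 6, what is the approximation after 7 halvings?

0.7421875

z = 0.5 gives h = -2.9375, negative; keep [0.5, 1]
z = 0.75 gives h = 0.175781, positive; keep [0.5, 0.75]
z = 0.625 gives h = -1.496826, negative; keep [0.625, 0.75]
z = 0.6875 gives h = -0.6868, negative; keep [0.6875, 0.75]
z = 0.71875 gives h = -0.2617, negative; keep [0.71875, 0.75]
z = 0.734375 gives h = -0.0444, negative; keep [0.734375, 0.75]
z = 0.7421875 gives h = 0.0653, positive; keep [0.734375, 0.7421875]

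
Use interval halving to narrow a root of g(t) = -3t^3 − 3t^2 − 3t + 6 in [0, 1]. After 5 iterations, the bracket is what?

[0.78125, 0.8125]

m = 0.5, g(m) = 3.375 (+); new bracket [0.5, 1]
m = 0.75, g(m) = 0.796875 (+); new bracket [0.75, 1]
m = 0.875, g(m) = -0.931641 (−); new bracket [0.75, 0.875]
m = 0.8125, g(m) = -0.0271 (−); new bracket [0.75, 0.8125]
m = 0.78125, g(m) = 0.3947 (+); new bracket [0.78125, 0.8125]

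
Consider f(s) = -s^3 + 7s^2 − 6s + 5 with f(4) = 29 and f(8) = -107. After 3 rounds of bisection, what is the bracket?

[6, 6.5]

m = 6, f(m) = 5 (+); new bracket [6, 8]
m = 7, f(m) = -37 (−); new bracket [6, 7]
m = 6.5, f(m) = -12.875 (−); new bracket [6, 6.5]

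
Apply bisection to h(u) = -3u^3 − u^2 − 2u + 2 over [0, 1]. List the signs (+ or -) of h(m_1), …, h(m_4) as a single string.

+--+

midpoint 0.5: h = 0.375 > 0 → [0.5, 1]
midpoint 0.75: h = -1.328125 < 0 → [0.5, 0.75]
midpoint 0.625: h = -0.373047 < 0 → [0.5, 0.625]
midpoint 0.5625: h = 0.0247 > 0 → [0.5625, 0.625]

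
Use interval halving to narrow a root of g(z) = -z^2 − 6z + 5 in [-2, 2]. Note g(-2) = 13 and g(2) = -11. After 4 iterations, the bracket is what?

[0.5, 0.75]

midpoint 0: g = 5 > 0 → [0, 2]
midpoint 1: g = -2 < 0 → [0, 1]
midpoint 0.5: g = 1.75 > 0 → [0.5, 1]
midpoint 0.75: g = -0.0625 < 0 → [0.5, 0.75]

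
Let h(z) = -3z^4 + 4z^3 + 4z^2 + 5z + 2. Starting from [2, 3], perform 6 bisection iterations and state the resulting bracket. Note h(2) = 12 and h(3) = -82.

h(2.5) = -15.1875 < 0, so the root lies in [2, 2.5]
h(2.25) = 2.175781 > 0, so the root lies in [2.25, 2.5]
h(2.375) = -5.426514 < 0, so the root lies in [2.25, 2.375]
h(2.3125) = -1.3733 < 0, so the root lies in [2.25, 2.3125]
h(2.28125) = 0.4621 > 0, so the root lies in [2.28125, 2.3125]
h(2.296875) = -0.4402 < 0, so the root lies in [2.28125, 2.296875]

[2.28125, 2.296875]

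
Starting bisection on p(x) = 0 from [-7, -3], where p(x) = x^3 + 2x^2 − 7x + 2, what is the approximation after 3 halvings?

-3.5

m = -5, p(m) = -38 (−); new bracket [-5, -3]
m = -4, p(m) = -2 (−); new bracket [-4, -3]
m = -3.5, p(m) = 8.125 (+); new bracket [-4, -3.5]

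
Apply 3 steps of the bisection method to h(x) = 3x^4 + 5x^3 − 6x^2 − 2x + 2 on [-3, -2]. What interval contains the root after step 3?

m = -2.5, h(m) = 8.5625 (+); new bracket [-2.5, -2]
m = -2.25, h(m) = -3.941406 (−); new bracket [-2.5, -2.25]
m = -2.375, h(m) = 1.373779 (+); new bracket [-2.375, -2.25]

[-2.375, -2.25]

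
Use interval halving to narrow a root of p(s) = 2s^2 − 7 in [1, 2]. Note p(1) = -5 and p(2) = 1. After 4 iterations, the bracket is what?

p(1.5) = -2.5 < 0, so the root lies in [1.5, 2]
p(1.75) = -0.875 < 0, so the root lies in [1.75, 2]
p(1.875) = 0.03125 > 0, so the root lies in [1.75, 1.875]
p(1.8125) = -0.4297 < 0, so the root lies in [1.8125, 1.875]

[1.8125, 1.875]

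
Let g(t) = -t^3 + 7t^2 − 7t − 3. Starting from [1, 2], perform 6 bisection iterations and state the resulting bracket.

[1.640625, 1.65625]

midpoint 1.5: g = -1.125 < 0 → [1.5, 2]
midpoint 1.75: g = 0.828125 > 0 → [1.5, 1.75]
midpoint 1.625: g = -0.181641 < 0 → [1.625, 1.75]
midpoint 1.6875: g = 0.3157 > 0 → [1.625, 1.6875]
midpoint 1.65625: g = 0.065 > 0 → [1.625, 1.65625]
midpoint 1.640625: g = -0.0588 < 0 → [1.640625, 1.65625]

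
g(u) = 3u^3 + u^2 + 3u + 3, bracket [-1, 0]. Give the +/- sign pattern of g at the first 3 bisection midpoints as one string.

m = -0.5, g(m) = 1.375 (+); new bracket [-1, -0.5]
m = -0.75, g(m) = 0.046875 (+); new bracket [-1, -0.75]
m = -0.875, g(m) = -0.869141 (−); new bracket [-0.875, -0.75]

++-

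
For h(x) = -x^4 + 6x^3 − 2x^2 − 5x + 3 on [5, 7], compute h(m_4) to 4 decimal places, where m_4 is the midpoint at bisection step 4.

m = 6, h(m) = -99 (−); new bracket [5, 6]
m = 5.5, h(m) = -1.8125 (−); new bracket [5, 5.5]
m = 5.25, h(m) = 30.152344 (+); new bracket [5.25, 5.5]
m = 5.375, h(m) = 15.3982 (+); new bracket [5.375, 5.5]

15.3982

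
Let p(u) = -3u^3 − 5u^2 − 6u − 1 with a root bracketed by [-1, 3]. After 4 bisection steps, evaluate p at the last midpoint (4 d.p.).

midpoint 1: p = -15 < 0 → [-1, 1]
midpoint 0: p = -1 < 0 → [-1, 0]
midpoint -0.5: p = 1.125 > 0 → [-0.5, 0]
midpoint -0.25: p = 0.2344 > 0 → [-0.25, 0]

0.2344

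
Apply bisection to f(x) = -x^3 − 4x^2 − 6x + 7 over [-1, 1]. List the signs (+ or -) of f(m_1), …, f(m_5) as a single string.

++-++

f(0) = 7 > 0, so the root lies in [0, 1]
f(0.5) = 2.875 > 0, so the root lies in [0.5, 1]
f(0.75) = -0.171875 < 0, so the root lies in [0.5, 0.75]
f(0.625) = 1.4434 > 0, so the root lies in [0.625, 0.75]
f(0.6875) = 0.6594 > 0, so the root lies in [0.6875, 0.75]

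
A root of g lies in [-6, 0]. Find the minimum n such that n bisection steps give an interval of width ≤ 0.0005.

Width after n steps is 6/2^n. Need 2^n ≥ 6/0.0005 = 12000.
2^13 = 8192 < 12000 ≤ 2^14 = 16384, so n = 14.

14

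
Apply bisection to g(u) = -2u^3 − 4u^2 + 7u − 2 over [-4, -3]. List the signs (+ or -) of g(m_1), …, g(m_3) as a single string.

midpoint -3.5: g = 10.25 > 0 → [-3.5, -3]
midpoint -3.25: g = 1.65625 > 0 → [-3.25, -3]
midpoint -3.125: g = -1.902344 < 0 → [-3.25, -3.125]

++-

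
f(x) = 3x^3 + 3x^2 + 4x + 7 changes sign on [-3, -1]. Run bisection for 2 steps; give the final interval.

f(-2) = -13 < 0, so the root lies in [-2, -1]
f(-1.5) = -2.375 < 0, so the root lies in [-1.5, -1]

[-1.5, -1]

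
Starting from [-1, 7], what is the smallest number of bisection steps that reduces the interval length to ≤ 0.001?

13

Width after n steps is 8/2^n. Need 2^n ≥ 8/0.001 = 8000.
2^12 = 4096 < 8000 ≤ 2^13 = 8192, so n = 13.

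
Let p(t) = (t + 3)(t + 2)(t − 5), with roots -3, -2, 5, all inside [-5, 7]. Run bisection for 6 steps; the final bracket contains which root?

5

p(1) = -48 < 0, so the root lies in [1, 7]
p(4) = -42 < 0, so the root lies in [4, 7]
p(5.5) = 31.875 > 0, so the root lies in [4, 5.5]
p(4.75) = -13.0781 < 0, so the root lies in [4.75, 5.5]
p(5.125) = 7.2363 > 0, so the root lies in [4.75, 5.125]
p(4.9375) = -3.4417 < 0, so the root lies in [4.9375, 5.125]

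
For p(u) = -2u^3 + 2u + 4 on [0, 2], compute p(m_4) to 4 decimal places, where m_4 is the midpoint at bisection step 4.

m = 1, p(m) = 4 (+); new bracket [1, 2]
m = 1.5, p(m) = 0.25 (+); new bracket [1.5, 2]
m = 1.75, p(m) = -3.21875 (−); new bracket [1.5, 1.75]
m = 1.625, p(m) = -1.332 (−); new bracket [1.5, 1.625]

-1.3320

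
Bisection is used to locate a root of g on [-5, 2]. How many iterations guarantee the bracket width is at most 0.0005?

14

Width after n steps is 7/2^n. Need 2^n ≥ 7/0.0005 = 14000.
2^13 = 8192 < 14000 ≤ 2^14 = 16384, so n = 14.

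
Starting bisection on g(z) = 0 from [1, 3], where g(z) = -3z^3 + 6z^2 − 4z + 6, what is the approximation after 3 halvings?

g(2) = -2 < 0, so the root lies in [1, 2]
g(1.5) = 3.375 > 0, so the root lies in [1.5, 2]
g(1.75) = 1.296875 > 0, so the root lies in [1.75, 2]

1.75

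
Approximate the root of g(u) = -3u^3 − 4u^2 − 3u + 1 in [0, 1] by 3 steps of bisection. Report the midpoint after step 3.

0.125

g(0.5) = -1.875 < 0, so the root lies in [0, 0.5]
g(0.25) = -0.046875 < 0, so the root lies in [0, 0.25]
g(0.125) = 0.556641 > 0, so the root lies in [0.125, 0.25]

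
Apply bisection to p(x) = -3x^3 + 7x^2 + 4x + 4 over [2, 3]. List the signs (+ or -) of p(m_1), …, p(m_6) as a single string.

x = 2.5 gives p = 10.875, positive; keep [2.5, 3]
x = 2.75 gives p = 5.546875, positive; keep [2.75, 3]
x = 2.875 gives p = 2.068359, positive; keep [2.875, 3]
x = 2.9375 gives p = 0.1101, positive; keep [2.9375, 3]
x = 2.96875 gives p = -0.9257, negative; keep [2.9375, 2.96875]
x = 2.953125 gives p = -0.403, negative; keep [2.9375, 2.953125]

++++--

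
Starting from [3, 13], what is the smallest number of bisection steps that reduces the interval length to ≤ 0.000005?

21

Width after n steps is 10/2^n. Need 2^n ≥ 10/0.000005 = 2000000.
2^20 = 1048576 < 2000000 ≤ 2^21 = 2097152, so n = 21.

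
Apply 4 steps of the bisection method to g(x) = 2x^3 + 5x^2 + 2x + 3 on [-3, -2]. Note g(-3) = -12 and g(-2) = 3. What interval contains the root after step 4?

midpoint -2.5: g = -2 < 0 → [-2.5, -2]
midpoint -2.25: g = 1.03125 > 0 → [-2.5, -2.25]
midpoint -2.375: g = -0.339844 < 0 → [-2.375, -2.25]
midpoint -2.3125: g = 0.3804 > 0 → [-2.375, -2.3125]

[-2.375, -2.3125]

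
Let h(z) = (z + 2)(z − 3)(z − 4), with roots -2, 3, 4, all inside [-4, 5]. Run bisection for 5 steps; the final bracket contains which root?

-2

z = 0.5 gives h = 21.875, positive; keep [-4, 0.5]
z = -1.75 gives h = 6.828125, positive; keep [-4, -1.75]
z = -2.875 gives h = -35.341797, negative; keep [-2.875, -1.75]
z = -2.3125 gives h = -10.4797, negative; keep [-2.3125, -1.75]
z = -2.03125 gives h = -0.9483, negative; keep [-2.03125, -1.75]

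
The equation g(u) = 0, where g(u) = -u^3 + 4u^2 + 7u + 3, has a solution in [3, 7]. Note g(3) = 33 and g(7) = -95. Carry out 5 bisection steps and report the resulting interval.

m = 5, g(m) = 13 (+); new bracket [5, 7]
m = 6, g(m) = -27 (−); new bracket [5, 6]
m = 5.5, g(m) = -3.875 (−); new bracket [5, 5.5]
m = 5.25, g(m) = 5.2969 (+); new bracket [5.25, 5.5]
m = 5.375, g(m) = 0.9004 (+); new bracket [5.375, 5.5]

[5.375, 5.5]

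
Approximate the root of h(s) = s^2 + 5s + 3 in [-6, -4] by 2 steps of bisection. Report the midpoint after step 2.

h(-5) = 3 > 0, so the root lies in [-5, -4]
h(-4.5) = 0.75 > 0, so the root lies in [-4.5, -4]

-4.5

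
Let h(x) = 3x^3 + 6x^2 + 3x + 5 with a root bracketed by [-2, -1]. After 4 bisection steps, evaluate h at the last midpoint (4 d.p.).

-0.1086

midpoint -1.5: h = 3.875 > 0 → [-2, -1.5]
midpoint -1.75: h = 2.046875 > 0 → [-2, -1.75]
midpoint -1.875: h = 0.693359 > 0 → [-2, -1.875]
midpoint -1.9375: h = -0.1086 < 0 → [-1.9375, -1.875]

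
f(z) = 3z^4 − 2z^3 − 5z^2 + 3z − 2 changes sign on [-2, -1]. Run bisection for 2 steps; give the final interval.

[-1.5, -1.25]

f(-1.5) = 4.1875 > 0, so the root lies in [-1.5, -1]
f(-1.25) = -2.332031 < 0, so the root lies in [-1.5, -1.25]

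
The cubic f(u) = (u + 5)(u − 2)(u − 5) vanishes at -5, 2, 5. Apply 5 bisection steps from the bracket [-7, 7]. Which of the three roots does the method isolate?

u = 0 gives f = 50, positive; keep [-7, 0]
u = -3.5 gives f = 70.125, positive; keep [-7, -3.5]
u = -5.25 gives f = -18.578125, negative; keep [-5.25, -3.5]
u = -4.375 gives f = 37.3535, positive; keep [-5.25, -4.375]
u = -4.8125 gives f = 12.5339, positive; keep [-5.25, -4.8125]

-5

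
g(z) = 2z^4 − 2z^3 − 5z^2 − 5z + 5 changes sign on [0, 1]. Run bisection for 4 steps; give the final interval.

z = 0.5 gives g = 1.125, positive; keep [0.5, 1]
z = 0.75 gives g = -1.773438, negative; keep [0.5, 0.75]
z = 0.625 gives g = -0.26123, negative; keep [0.5, 0.625]
z = 0.5625 gives g = 0.4497, positive; keep [0.5625, 0.625]

[0.5625, 0.625]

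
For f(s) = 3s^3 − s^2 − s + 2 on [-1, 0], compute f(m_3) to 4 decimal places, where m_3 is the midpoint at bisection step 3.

m = -0.5, f(m) = 1.875 (+); new bracket [-1, -0.5]
m = -0.75, f(m) = 0.921875 (+); new bracket [-1, -0.75]
m = -0.875, f(m) = 0.099609 (+); new bracket [-1, -0.875]

0.0996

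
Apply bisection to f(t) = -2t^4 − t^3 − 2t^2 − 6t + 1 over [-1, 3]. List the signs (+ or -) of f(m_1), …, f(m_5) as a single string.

m = 1, f(m) = -10 (−); new bracket [-1, 1]
m = 0, f(m) = 1 (+); new bracket [0, 1]
m = 0.5, f(m) = -2.75 (−); new bracket [0, 0.5]
m = 0.25, f(m) = -0.6484 (−); new bracket [0, 0.25]
m = 0.125, f(m) = 0.2163 (+); new bracket [0.125, 0.25]

-+--+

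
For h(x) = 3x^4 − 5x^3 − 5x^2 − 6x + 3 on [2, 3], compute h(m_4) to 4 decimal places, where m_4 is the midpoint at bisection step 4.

midpoint 2.5: h = -4.1875 < 0 → [2.5, 3]
midpoint 2.75: h = 16.277344 > 0 → [2.5, 2.75]
midpoint 2.625: h = 4.799561 > 0 → [2.5, 2.625]
midpoint 2.5625: h = 0.014 > 0 → [2.5, 2.5625]

0.0140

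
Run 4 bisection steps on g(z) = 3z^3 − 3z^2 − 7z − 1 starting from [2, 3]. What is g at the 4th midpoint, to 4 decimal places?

g(2.5) = 9.625 > 0, so the root lies in [2, 2.5]
g(2.25) = 2.234375 > 0, so the root lies in [2, 2.25]
g(2.125) = -0.634766 < 0, so the root lies in [2.125, 2.25]
g(2.1875) = 0.7346 > 0, so the root lies in [2.125, 2.1875]

0.7346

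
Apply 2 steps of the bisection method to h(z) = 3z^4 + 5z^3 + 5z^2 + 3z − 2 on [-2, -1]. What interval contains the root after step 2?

[-1.5, -1.25]

h(-1.5) = 3.0625 > 0, so the root lies in [-1.5, -1]
h(-1.25) = -0.378906 < 0, so the root lies in [-1.5, -1.25]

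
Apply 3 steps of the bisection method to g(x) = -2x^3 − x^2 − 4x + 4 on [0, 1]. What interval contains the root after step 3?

[0.625, 0.75]

g(0.5) = 1.5 > 0, so the root lies in [0.5, 1]
g(0.75) = -0.40625 < 0, so the root lies in [0.5, 0.75]
g(0.625) = 0.621094 > 0, so the root lies in [0.625, 0.75]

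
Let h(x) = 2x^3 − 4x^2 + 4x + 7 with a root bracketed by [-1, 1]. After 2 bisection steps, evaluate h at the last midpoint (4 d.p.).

3.7500

midpoint 0: h = 7 > 0 → [-1, 0]
midpoint -0.5: h = 3.75 > 0 → [-1, -0.5]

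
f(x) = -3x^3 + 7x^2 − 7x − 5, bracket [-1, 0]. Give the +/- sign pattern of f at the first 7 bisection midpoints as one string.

midpoint -0.5: f = 0.625 > 0 → [-0.5, 0]
midpoint -0.25: f = -2.765625 < 0 → [-0.5, -0.25]
midpoint -0.375: f = -1.232422 < 0 → [-0.5, -0.375]
midpoint -0.4375: f = -0.3464 < 0 → [-0.5, -0.4375]
midpoint -0.46875: f = 0.1283 > 0 → [-0.46875, -0.4375]
midpoint -0.453125: f = -0.1118 < 0 → [-0.46875, -0.453125]
midpoint -0.4609375: f = 0.0076 > 0 → [-0.4609375, -0.453125]

+---+-+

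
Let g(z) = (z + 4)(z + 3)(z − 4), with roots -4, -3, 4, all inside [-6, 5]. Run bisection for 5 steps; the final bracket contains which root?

4

z = -0.5 gives g = -39.375, negative; keep [-0.5, 5]
z = 2.25 gives g = -57.421875, negative; keep [2.25, 5]
z = 3.625 gives g = -18.943359, negative; keep [3.625, 5]
z = 4.3125 gives g = 18.9954, positive; keep [3.625, 4.3125]
z = 3.96875 gives g = -1.7354, negative; keep [3.96875, 4.3125]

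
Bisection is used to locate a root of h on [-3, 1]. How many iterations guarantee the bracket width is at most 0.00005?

Width after n steps is 4/2^n. Need 2^n ≥ 4/0.00005 = 80000.
2^16 = 65536 < 80000 ≤ 2^17 = 131072, so n = 17.

17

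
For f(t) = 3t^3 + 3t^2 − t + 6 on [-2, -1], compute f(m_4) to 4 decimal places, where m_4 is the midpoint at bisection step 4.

midpoint -1.5: f = 4.125 > 0 → [-2, -1.5]
midpoint -1.75: f = 0.859375 > 0 → [-2, -1.75]
midpoint -1.875: f = -1.353516 < 0 → [-1.875, -1.75]
midpoint -1.8125: f = -0.1951 < 0 → [-1.8125, -1.75]

-0.1951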